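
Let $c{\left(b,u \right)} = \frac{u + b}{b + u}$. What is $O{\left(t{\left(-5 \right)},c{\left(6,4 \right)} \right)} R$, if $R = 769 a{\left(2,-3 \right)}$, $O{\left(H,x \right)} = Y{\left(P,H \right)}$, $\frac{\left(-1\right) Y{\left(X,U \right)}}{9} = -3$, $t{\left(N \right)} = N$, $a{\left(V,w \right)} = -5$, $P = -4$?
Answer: $-103815$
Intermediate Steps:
$c{\left(b,u \right)} = 1$ ($c{\left(b,u \right)} = \frac{b + u}{b + u} = 1$)
$Y{\left(X,U \right)} = 27$ ($Y{\left(X,U \right)} = \left(-9\right) \left(-3\right) = 27$)
$O{\left(H,x \right)} = 27$
$R = -3845$ ($R = 769 \left(-5\right) = -3845$)
$O{\left(t{\left(-5 \right)},c{\left(6,4 \right)} \right)} R = 27 \left(-3845\right) = -103815$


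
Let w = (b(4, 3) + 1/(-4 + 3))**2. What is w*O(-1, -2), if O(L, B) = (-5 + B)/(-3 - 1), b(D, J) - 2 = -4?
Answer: 63/4 ≈ 15.750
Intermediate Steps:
b(D, J) = -2 (b(D, J) = 2 - 4 = -2)
O(L, B) = 5/4 - B/4 (O(L, B) = (-5 + B)/(-4) = (-5 + B)*(-1/4) = 5/4 - B/4)
w = 9 (w = (-2 + 1/(-4 + 3))**2 = (-2 + 1/(-1))**2 = (-2 - 1)**2 = (-3)**2 = 9)
w*O(-1, -2) = 9*(5/4 - 1/4*(-2)) = 9*(5/4 + 1/2) = 9*(7/4) = 63/4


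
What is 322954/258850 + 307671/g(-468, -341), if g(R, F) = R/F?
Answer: 348174472049/1553100 ≈ 2.2418e+5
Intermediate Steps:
322954/258850 + 307671/g(-468, -341) = 322954/258850 + 307671/((-468/(-341))) = 322954*(1/258850) + 307671/((-468*(-1/341))) = 161477/129425 + 307671/(468/341) = 161477/129425 + 307671*(341/468) = 161477/129425 + 2690149/12 = 348174472049/1553100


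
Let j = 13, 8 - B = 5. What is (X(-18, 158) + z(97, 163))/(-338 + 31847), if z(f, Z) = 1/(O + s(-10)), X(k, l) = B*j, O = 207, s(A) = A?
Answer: 7684/6207273 ≈ 0.0012379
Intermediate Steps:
B = 3 (B = 8 - 1*5 = 8 - 5 = 3)
X(k, l) = 39 (X(k, l) = 3*13 = 39)
z(f, Z) = 1/197 (z(f, Z) = 1/(207 - 10) = 1/197)
(X(-18, 158) + z(97, 163))/(-338 + 31847) = (39 + 1/197)/(-338 + 31847) = (7684/197)/31509 = (7684/197)*(1/31509) = 7684/6207273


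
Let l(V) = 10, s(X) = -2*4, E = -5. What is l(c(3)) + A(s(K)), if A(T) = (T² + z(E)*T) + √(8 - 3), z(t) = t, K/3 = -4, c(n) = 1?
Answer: 114 + √5 ≈ 116.24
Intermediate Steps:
K = -12 (K = 3*(-4) = -12)
s(X) = -8
A(T) = √5 + T² - 5*T (A(T) = (T² - 5*T) + √(8 - 3) = (T² - 5*T) + √5 = √5 + T² - 5*T)
l(c(3)) + A(s(K)) = 10 + (√5 + (-8)² - 5*(-8)) = 10 + (√5 + 64 + 40) = 10 + (104 + √5) = 114 + √5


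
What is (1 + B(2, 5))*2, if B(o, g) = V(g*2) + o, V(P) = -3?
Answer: 0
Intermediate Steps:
B(o, g) = -3 + o
(1 + B(2, 5))*2 = (1 + (-3 + 2))*2 = (1 - 1)*2 = 0*2 = 0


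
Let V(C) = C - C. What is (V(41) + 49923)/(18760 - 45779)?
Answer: -49923/27019 ≈ -1.8477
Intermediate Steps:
V(C) = 0
(V(41) + 49923)/(18760 - 45779) = (0 + 49923)/(18760 - 45779) = 49923/(-27019) = 49923*(-1/27019) = -49923/27019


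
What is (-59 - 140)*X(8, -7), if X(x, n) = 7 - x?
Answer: 199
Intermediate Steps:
(-59 - 140)*X(8, -7) = (-59 - 140)*(7 - 1*8) = -199*(7 - 8) = -199*(-1) = 199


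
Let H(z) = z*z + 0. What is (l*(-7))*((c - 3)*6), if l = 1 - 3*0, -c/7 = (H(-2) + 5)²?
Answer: 23940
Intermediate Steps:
H(z) = z² (H(z) = z² + 0 = z²)
c = -567 (c = -7*((-2)² + 5)² = -7*(4 + 5)² = -7*9² = -7*81 = -567)
l = 1 (l = 1 + 0 = 1)
(l*(-7))*((c - 3)*6) = (1*(-7))*((-567 - 3)*6) = -(-3990)*6 = -7*(-3420) = 23940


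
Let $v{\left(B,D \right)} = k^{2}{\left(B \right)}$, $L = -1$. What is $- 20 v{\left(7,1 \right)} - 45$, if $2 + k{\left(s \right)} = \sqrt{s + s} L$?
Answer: $-405 - 80 \sqrt{14} \approx -704.33$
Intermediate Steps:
$k{\left(s \right)} = -2 - \sqrt{2} \sqrt{s}$ ($k{\left(s \right)} = -2 + \sqrt{s + s} \left(-1\right) = -2 + \sqrt{2 s} \left(-1\right) = -2 + \sqrt{2} \sqrt{s} \left(-1\right) = -2 - \sqrt{2} \sqrt{s}$)
$v{\left(B,D \right)} = \left(-2 - \sqrt{2} \sqrt{B}\right)^{2}$
$- 20 v{\left(7,1 \right)} - 45 = - 20 \left(2 + \sqrt{2} \sqrt{7}\right)^{2} - 45 = - 20 \left(2 + \sqrt{14}\right)^{2} - 45 = -45 - 20 \left(2 + \sqrt{14}\right)^{2}$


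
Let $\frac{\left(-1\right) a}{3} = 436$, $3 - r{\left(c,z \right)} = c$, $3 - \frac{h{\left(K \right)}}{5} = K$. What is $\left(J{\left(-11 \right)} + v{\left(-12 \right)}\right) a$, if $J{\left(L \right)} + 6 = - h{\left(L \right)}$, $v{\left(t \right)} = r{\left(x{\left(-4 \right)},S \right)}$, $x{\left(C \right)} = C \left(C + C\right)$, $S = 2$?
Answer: $137340$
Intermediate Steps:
$h{\left(K \right)} = 15 - 5 K$
$x{\left(C \right)} = 2 C^{2}$ ($x{\left(C \right)} = C 2 C = 2 C^{2}$)
$r{\left(c,z \right)} = 3 - c$
$v{\left(t \right)} = -29$ ($v{\left(t \right)} = 3 - 2 \left(-4\right)^{2} = 3 - 2 \cdot 16 = 3 - 32 = -29$)
$a = -1308$ ($a = \left(-3\right) 436 = -1308$)
$J{\left(L \right)} = -21 + 5 L$ ($J{\left(L \right)} = -6 - \left(15 - 5 L\right) = -6 + \left(-15 + 5 L\right) = -21 + 5 L$)
$\left(J{\left(-11 \right)} + v{\left(-12 \right)}\right) a = \left(\left(-21 + 5 \left(-11\right)\right) - 29\right) \left(-1308\right) = \left(\left(-21 - 55\right) - 29\right) \left(-1308\right) = \left(-76 - 29\right) \left(-1308\right) = \left(-105\right) \left(-1308\right) = 137340$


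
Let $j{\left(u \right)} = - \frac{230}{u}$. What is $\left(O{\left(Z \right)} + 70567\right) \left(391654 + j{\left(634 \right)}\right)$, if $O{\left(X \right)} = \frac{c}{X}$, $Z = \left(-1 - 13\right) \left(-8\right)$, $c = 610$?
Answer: $\frac{490664487045571}{17752} \approx 2.764 \cdot 10^{10}$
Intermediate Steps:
$Z = 112$ ($Z = \left(-14\right) \left(-8\right) = 112$)
$O{\left(X \right)} = \frac{610}{X}$
$\left(O{\left(Z \right)} + 70567\right) \left(391654 + j{\left(634 \right)}\right) = \left(\frac{610}{112} + 70567\right) \left(391654 - \frac{230}{634}\right) = \left(610 \cdot \frac{1}{112} + 70567\right) \left(391654 - \frac{115}{317}\right) = \left(\frac{305}{56} + 70567\right) \left(391654 - \frac{115}{317}\right) = \frac{3952057}{56} \cdot \frac{124154203}{317} = \frac{490664487045571}{17752}$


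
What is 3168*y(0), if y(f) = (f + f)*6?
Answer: 0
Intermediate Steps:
y(f) = 12*f (y(f) = (2*f)*6 = 12*f)
3168*y(0) = 3168*(12*0) = 3168*0 = 0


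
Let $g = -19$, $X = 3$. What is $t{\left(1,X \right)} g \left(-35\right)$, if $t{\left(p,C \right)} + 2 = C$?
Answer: $665$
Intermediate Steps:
$t{\left(p,C \right)} = -2 + C$
$t{\left(1,X \right)} g \left(-35\right) = \left(-2 + 3\right) \left(-19\right) \left(-35\right) = 1 \left(-19\right) \left(-35\right) = \left(-19\right) \left(-35\right) = 665$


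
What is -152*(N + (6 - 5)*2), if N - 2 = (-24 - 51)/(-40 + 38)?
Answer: -6308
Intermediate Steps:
N = 79/2 (N = 2 + (-24 - 51)/(-40 + 38) = 2 - 75/(-2) = 2 - 75*(-½) = 2 + 75/2 = 79/2 ≈ 39.500)
-152*(N + (6 - 5)*2) = -152*(79/2 + (6 - 5)*2) = -152*(79/2 + 1*2) = -152*(79/2 + 2) = -152*83/2 = -6308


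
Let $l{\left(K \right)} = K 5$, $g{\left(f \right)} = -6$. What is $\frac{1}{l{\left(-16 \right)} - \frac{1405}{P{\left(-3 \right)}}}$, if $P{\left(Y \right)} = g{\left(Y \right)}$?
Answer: $\frac{6}{925} \approx 0.0064865$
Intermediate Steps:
$P{\left(Y \right)} = -6$
$l{\left(K \right)} = 5 K$
$\frac{1}{l{\left(-16 \right)} - \frac{1405}{P{\left(-3 \right)}}} = \frac{1}{5 \left(-16\right) - \frac{1405}{-6}} = \frac{1}{-80 - - \frac{1405}{6}} = \frac{1}{-80 + \frac{1405}{6}} = \frac{1}{\frac{925}{6}} = \frac{6}{925}$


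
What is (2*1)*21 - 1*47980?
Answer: -47938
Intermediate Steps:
(2*1)*21 - 1*47980 = 2*21 - 47980 = 42 - 47980 = -47938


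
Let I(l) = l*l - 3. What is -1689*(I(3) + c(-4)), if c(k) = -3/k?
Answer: -45603/4 ≈ -11401.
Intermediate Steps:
I(l) = -3 + l**2 (I(l) = l**2 - 3 = -3 + l**2)
-1689*(I(3) + c(-4)) = -1689*((-3 + 3**2) - 3/(-4)) = -1689*((-3 + 9) - 3*(-1/4)) = -1689*(6 + 3/4) = -1689*27/4 = -45603/4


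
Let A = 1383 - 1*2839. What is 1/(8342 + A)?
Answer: 1/6886 ≈ 0.00014522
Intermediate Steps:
A = -1456 (A = 1383 - 2839 = -1456)
1/(8342 + A) = 1/(8342 - 1456) = 1/6886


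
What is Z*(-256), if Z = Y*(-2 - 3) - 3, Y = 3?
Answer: 4608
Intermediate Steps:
Z = -18 (Z = 3*(-2 - 3) - 3 = 3*(-5) - 3 = -15 - 3 = -18)
Z*(-256) = -18*(-256) = 4608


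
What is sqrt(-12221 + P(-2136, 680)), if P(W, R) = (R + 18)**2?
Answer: sqrt(474983) ≈ 689.19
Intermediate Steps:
P(W, R) = (18 + R)**2
sqrt(-12221 + P(-2136, 680)) = sqrt(-12221 + (18 + 680)**2) = sqrt(-12221 + 698**2) = sqrt(-12221 + 487204) = sqrt(474983)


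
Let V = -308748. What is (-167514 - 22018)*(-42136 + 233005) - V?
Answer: -36175474560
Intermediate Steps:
(-167514 - 22018)*(-42136 + 233005) - V = (-167514 - 22018)*(-42136 + 233005) - 1*(-308748) = -189532*190869 + 308748 = -36175783308 + 308748 = -36175474560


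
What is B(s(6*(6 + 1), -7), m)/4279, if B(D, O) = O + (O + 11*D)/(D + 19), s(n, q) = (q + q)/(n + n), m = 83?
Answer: 9866/483527 ≈ 0.020404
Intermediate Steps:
s(n, q) = q/n (s(n, q) = (2*q)/((2*n)) = (2*q)*(1/(2*n)) = q/n)
B(D, O) = O + (O + 11*D)/(19 + D)
B(s(6*(6 + 1), -7), m)/4279 = ((11*(-7*1/(6*(6 + 1))) + 20*83 - 7*1/(6*(6 + 1))*83)/(19 - 7*1/(6*(6 + 1))))/4279 = ((11*(-7/(6*7)) + 1660 - 7/(6*7)*83)/(19 - 7/(6*7)))*(1/4279) = ((11*(-7/42) + 1660 - 7/42*83)/(19 - 7/42))*(1/4279) = ((11*(-7*1/42) + 1660 - 7*1/42*83)/(19 - 7*1/42))*(1/4279) = ((11*(-⅙) + 1660 - ⅙*83)/(19 - ⅙))*(1/4279) = ((-11/6 + 1660 - 83/6)/(113/6))*(1/4279) = ((6/113)*(4933/3))*(1/4279) = (9866/113)*(1/4279) = 9866/483527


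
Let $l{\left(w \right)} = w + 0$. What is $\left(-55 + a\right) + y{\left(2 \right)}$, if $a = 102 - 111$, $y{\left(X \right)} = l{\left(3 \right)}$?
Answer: $-61$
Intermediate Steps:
$l{\left(w \right)} = w$
$y{\left(X \right)} = 3$
$a = -9$
$\left(-55 + a\right) + y{\left(2 \right)} = \left(-55 - 9\right) + 3 = -64 + 3 = -61$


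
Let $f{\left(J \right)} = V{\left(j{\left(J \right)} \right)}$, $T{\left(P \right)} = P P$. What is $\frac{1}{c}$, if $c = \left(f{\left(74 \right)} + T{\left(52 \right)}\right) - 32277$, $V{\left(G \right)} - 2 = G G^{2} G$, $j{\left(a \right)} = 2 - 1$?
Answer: $- \frac{1}{29570} \approx -3.3818 \cdot 10^{-5}$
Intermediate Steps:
$T{\left(P \right)} = P^{2}$
$j{\left(a \right)} = 1$ ($j{\left(a \right)} = 2 - 1 = 1$)
$V{\left(G \right)} = 2 + G^{4}$ ($V{\left(G \right)} = 2 + G G^{2} G = 2 + G^{3} G = 2 + G^{4}$)
$f{\left(J \right)} = 3$ ($f{\left(J \right)} = 2 + 1^{4} = 2 + 1 = 3$)
$c = -29570$ ($c = \left(3 + 52^{2}\right) - 32277 = \left(3 + 2704\right) - 32277 = 2707 - 32277 = -29570$)
$\frac{1}{c} = \frac{1}{-29570} = - \frac{1}{29570}$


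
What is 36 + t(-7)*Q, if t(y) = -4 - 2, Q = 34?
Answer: -168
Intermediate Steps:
t(y) = -6
36 + t(-7)*Q = 36 - 6*34 = 36 - 204 = -168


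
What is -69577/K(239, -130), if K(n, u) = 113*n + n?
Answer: -69577/27246 ≈ -2.5537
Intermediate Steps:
K(n, u) = 114*n
-69577/K(239, -130) = -69577/(114*239) = -69577/27246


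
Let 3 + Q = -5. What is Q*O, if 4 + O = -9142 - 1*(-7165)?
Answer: 15848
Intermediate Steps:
Q = -8 (Q = -3 - 5 = -8)
O = -1981 (O = -4 + (-9142 - 1*(-7165)) = -4 + (-9142 + 7165) = -4 - 1977 = -1981)
Q*O = -8*(-1981) = 15848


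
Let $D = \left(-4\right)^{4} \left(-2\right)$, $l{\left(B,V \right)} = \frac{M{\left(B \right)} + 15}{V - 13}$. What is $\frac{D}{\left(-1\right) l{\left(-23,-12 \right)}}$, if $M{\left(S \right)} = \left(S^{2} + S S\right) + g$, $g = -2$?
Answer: $- \frac{12800}{1071} \approx -11.951$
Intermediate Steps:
$M{\left(S \right)} = -2 + 2 S^{2}$ ($M{\left(S \right)} = \left(S^{2} + S S\right) - 2 = \left(S^{2} + S^{2}\right) - 2 = 2 S^{2} - 2 = -2 + 2 S^{2}$)
$l{\left(B,V \right)} = \frac{13 + 2 B^{2}}{-13 + V}$ ($l{\left(B,V \right)} = \frac{\left(-2 + 2 B^{2}\right) + 15}{V - 13} = \frac{13 + 2 B^{2}}{-13 + V}$)
$D = -512$ ($D = 256 \left(-2\right) = -512$)
$\frac{D}{\left(-1\right) l{\left(-23,-12 \right)}} = - \frac{512}{\left(-1\right) \frac{13 + 2 \left(-23\right)^{2}}{-13 - 12}} = - \frac{512}{\left(-1\right) \frac{13 + 2 \cdot 529}{-25}} = - \frac{512}{\left(-1\right) \left(- \frac{13 + 1058}{25}\right)} = - \frac{512}{\left(-1\right) \left(\left(- \frac{1}{25}\right) 1071\right)} = - \frac{512}{\left(-1\right) \left(- \frac{1071}{25}\right)} = - \frac{512}{\frac{1071}{25}} = \left(-512\right) \frac{25}{1071} = - \frac{12800}{1071}$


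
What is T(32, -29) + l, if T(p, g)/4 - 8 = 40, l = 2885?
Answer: 3077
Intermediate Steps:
T(p, g) = 192 (T(p, g) = 32 + 4*40 = 32 + 160 = 192)
T(32, -29) + l = 192 + 2885 = 3077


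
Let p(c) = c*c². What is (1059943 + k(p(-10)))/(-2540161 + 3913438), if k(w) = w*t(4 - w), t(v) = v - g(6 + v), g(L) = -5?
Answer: 16981/457759 ≈ 0.037096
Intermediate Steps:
p(c) = c³
t(v) = 5 + v (t(v) = v - 1*(-5) = v + 5 = 5 + v)
k(w) = w*(9 - w) (k(w) = w*(5 + (4 - w)) = w*(9 - w))
(1059943 + k(p(-10)))/(-2540161 + 3913438) = (1059943 + (-10)³*(9 - 1*(-10)³))/(-2540161 + 3913438) = (1059943 - 1000*(9 - 1*(-1000)))/1373277 = (1059943 - 1000*(9 + 1000))*(1/1373277) = (1059943 - 1000*1009)*(1/1373277) = (1059943 - 1009000)*(1/1373277) = 50943*(1/1373277) = 16981/457759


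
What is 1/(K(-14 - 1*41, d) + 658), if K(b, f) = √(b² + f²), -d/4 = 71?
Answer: 658/349283 - √83681/349283 ≈ 0.0010557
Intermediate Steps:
d = -284 (d = -4*71 = -284)
1/(K(-14 - 1*41, d) + 658) = 1/(√((-14 - 1*41)² + (-284)²) + 658) = 1/(√((-14 - 41)² + 80656) + 658) = 1/(√((-55)² + 80656) + 658) = 1/(√(3025 + 80656) + 658) = 1/(√83681 + 658) = 1/(658 + √83681)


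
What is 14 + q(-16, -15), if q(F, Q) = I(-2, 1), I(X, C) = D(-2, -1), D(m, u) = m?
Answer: 12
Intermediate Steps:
I(X, C) = -2
q(F, Q) = -2
14 + q(-16, -15) = 14 - 2 = 12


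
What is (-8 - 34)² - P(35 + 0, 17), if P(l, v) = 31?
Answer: 1733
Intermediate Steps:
(-8 - 34)² - P(35 + 0, 17) = (-8 - 34)² - 1*31 = (-42)² - 31 = 1764 - 31 = 1733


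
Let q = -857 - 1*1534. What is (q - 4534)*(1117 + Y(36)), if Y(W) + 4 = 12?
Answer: -7790625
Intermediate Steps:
q = -2391 (q = -857 - 1534 = -2391)
Y(W) = 8 (Y(W) = -4 + 12 = 8)
(q - 4534)*(1117 + Y(36)) = (-2391 - 4534)*(1117 + 8) = -6925*1125 = -7790625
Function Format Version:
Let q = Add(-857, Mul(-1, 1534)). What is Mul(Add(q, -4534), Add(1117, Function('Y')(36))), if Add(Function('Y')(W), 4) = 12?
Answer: -7790625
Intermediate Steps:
q = -2391 (q = Add(-857, -1534) = -2391)
Function('Y')(W) = 8 (Function('Y')(W) = Add(-4, 12) = 8)
Mul(Add(q, -4534), Add(1117, Function('Y')(36))) = Mul(Add(-2391, -4534), Add(1117, 8)) = Mul(-6925, 1125) = -7790625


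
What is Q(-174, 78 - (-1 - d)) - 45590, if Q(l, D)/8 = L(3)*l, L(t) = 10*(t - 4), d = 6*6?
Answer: -31670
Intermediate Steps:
d = 36
L(t) = -40 + 10*t (L(t) = 10*(-4 + t) = -40 + 10*t)
Q(l, D) = -80*l (Q(l, D) = 8*((-40 + 10*3)*l) = 8*((-40 + 30)*l) = 8*(-10*l) = -80*l)
Q(-174, 78 - (-1 - d)) - 45590 = -80*(-174) - 45590 = 13920 - 45590 = -31670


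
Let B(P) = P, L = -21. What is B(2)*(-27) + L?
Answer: -75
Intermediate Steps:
B(2)*(-27) + L = 2*(-27) - 21 = -54 - 21 = -75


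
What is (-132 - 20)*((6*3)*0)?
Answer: 0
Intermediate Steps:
(-132 - 20)*((6*3)*0) = -2736*0 = -152*0 = 0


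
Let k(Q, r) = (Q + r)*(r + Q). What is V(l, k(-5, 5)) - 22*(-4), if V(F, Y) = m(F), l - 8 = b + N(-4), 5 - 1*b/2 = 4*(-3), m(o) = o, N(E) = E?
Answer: 126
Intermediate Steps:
b = 34 (b = 10 - 8*(-3) = 10 - 2*(-12) = 10 + 24 = 34)
k(Q, r) = (Q + r)**2 (k(Q, r) = (Q + r)*(Q + r) = (Q + r)**2)
l = 38 (l = 8 + (34 - 4) = 8 + 30 = 38)
V(F, Y) = F
V(l, k(-5, 5)) - 22*(-4) = 38 - 22*(-4) = 38 + 88 = 126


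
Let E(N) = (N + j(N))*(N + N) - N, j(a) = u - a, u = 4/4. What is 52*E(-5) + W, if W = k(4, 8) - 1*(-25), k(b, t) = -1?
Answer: -236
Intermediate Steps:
u = 1 (u = 4*(¼) = 1)
j(a) = 1 - a
W = 24 (W = -1 - 1*(-25) = -1 + 25 = 24)
E(N) = N (E(N) = (N + (1 - N))*(N + N) - N = 1*(2*N) - N = 2*N - N = N)
52*E(-5) + W = 52*(-5) + 24 = -260 + 24 = -236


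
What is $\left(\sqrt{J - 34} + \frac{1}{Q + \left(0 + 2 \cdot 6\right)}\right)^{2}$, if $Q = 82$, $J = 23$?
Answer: $- \frac{97195}{8836} + \frac{i \sqrt{11}}{47} \approx -11.0 + 0.070567 i$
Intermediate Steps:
$\left(\sqrt{J - 34} + \frac{1}{Q + \left(0 + 2 \cdot 6\right)}\right)^{2} = \left(\sqrt{23 - 34} + \frac{1}{82 + \left(0 + 2 \cdot 6\right)}\right)^{2} = \left(\sqrt{-11} + \frac{1}{82 + \left(0 + 12\right)}\right)^{2} = \left(i \sqrt{11} + \frac{1}{82 + 12}\right)^{2} = \left(i \sqrt{11} + \frac{1}{94}\right)^{2} = \left(\frac{1}{94} + i \sqrt{11}\right)^{2}$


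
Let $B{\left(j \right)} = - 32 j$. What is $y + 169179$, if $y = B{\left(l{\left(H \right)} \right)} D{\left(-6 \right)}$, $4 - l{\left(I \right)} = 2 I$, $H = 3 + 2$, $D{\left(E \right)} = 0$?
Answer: $169179$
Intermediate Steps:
$H = 5$
$l{\left(I \right)} = 4 - 2 I$
$y = 0$ ($y = - 32 \left(4 - 10\right) 0 = \left(-32\right) \left(-6\right) 0 = 192 \cdot 0 = 0$)
$y + 169179 = 0 + 169179 = 169179$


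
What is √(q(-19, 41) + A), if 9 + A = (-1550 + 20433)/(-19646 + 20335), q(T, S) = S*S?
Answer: 3*√89638211/689 ≈ 41.224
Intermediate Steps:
q(T, S) = S²
A = 12682/689 (A = -9 + (-1550 + 20433)/(-19646 + 20335) = -9 + 18883/689 = 12682/689 ≈ 18.406)
√(q(-19, 41) + A) = √(41² + 12682/689) = √(1681 + 12682/689) = √(1170891/689) = 3*√89638211/689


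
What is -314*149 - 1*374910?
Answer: -421696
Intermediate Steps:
-314*149 - 1*374910 = -46786 - 374910 = -421696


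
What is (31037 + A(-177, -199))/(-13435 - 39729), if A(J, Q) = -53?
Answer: -7746/13291 ≈ -0.58280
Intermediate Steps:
(31037 + A(-177, -199))/(-13435 - 39729) = (31037 - 53)/(-13435 - 39729) = 30984/(-53164) = 30984*(-1/53164) = -7746/13291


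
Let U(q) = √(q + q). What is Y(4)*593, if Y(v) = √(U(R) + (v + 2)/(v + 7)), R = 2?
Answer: 1186*√77/11 ≈ 946.10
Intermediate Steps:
U(q) = √2*√q (U(q) = √(2*q) = √2*√q)
Y(v) = √(2 + (2 + v)/(7 + v)) (Y(v) = √(√2*√2 + (v + 2)/(v + 7)) = √(2 + (2 + v)/(7 + v)))
Y(4)*593 = √((16 + 3*4)/(7 + 4))*593 = √((16 + 12)/11)*593 = √((1/11)*28)*593 = √(28/11)*593 = (2*√77/11)*593 = 1186*√77/11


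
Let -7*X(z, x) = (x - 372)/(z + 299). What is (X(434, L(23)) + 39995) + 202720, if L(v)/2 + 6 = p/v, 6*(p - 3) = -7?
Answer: 85930602370/354039 ≈ 2.4272e+5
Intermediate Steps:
p = 11/6 (p = 3 + (⅙)*(-7) = 3 - 7/6 = 11/6 ≈ 1.8333)
L(v) = -12 + 11/(3*v) (L(v) = -12 + 2*(11/(6*v)) = -12 + 11/(3*v))
X(z, x) = -(-372 + x)/(7*(299 + z)) (X(z, x) = -(x - 372)/(7*(z + 299)) = -(-372 + x)/(7*(299 + z)))
(X(434, L(23)) + 39995) + 202720 = ((372 - (-12 + (11/3)/23))/(7*(299 + 434)) + 39995) + 202720 = ((⅐)*(372 - (-12 + (11/3)*(1/23)))/733 + 39995) + 202720 = ((⅐)*(1/733)*(372 - (-12 + 11/69)) + 39995) + 202720 = ((⅐)*(1/733)*(372 - 1*(-817/69)) + 39995) + 202720 = ((⅐)*(1/733)*(372 + 817/69) + 39995) + 202720 = ((⅐)*(1/733)*(26485/69) + 39995) + 202720 = (26485/354039 + 39995) + 202720 = 14159816290/354039 + 202720 = 85930602370/354039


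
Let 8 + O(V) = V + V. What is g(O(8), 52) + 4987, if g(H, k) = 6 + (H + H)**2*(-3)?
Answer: 4225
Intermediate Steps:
O(V) = -8 + 2*V (O(V) = -8 + (V + V) = -8 + 2*V)
g(H, k) = 6 - 12*H**2 (g(H, k) = 6 + (2*H)**2*(-3) = 6 + (4*H**2)*(-3) = 6 - 12*H**2)
g(O(8), 52) + 4987 = (6 - 12*(-8 + 2*8)**2) + 4987 = (6 - 12*(-8 + 16)**2) + 4987 = (6 - 12*8**2) + 4987 = (6 - 12*64) + 4987 = (6 - 768) + 4987 = -762 + 4987 = 4225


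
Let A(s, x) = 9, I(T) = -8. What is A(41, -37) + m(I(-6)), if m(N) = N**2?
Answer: 73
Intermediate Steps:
A(41, -37) + m(I(-6)) = 9 + (-8)**2 = 9 + 64 = 73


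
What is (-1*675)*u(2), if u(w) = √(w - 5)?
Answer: -675*I*√3 ≈ -1169.1*I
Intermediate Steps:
u(w) = √(-5 + w)
(-1*675)*u(2) = (-1*675)*√(-5 + 2) = -675*I*√3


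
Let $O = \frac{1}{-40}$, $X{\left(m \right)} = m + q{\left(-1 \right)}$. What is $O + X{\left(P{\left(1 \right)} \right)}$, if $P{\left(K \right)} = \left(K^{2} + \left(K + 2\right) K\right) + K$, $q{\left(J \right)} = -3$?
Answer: $\frac{79}{40} \approx 1.975$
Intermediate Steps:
$P{\left(K \right)} = K + K^{2} + K \left(2 + K\right)$ ($P{\left(K \right)} = \left(K^{2} + \left(2 + K\right) K\right) + K = \left(K^{2} + K \left(2 + K\right)\right) + K = K + K^{2} + K \left(2 + K\right)$)
$X{\left(m \right)} = -3 + m$ ($X{\left(m \right)} = m - 3 = -3 + m$)
$O = - \frac{1}{40} \approx -0.025$
$O + X{\left(P{\left(1 \right)} \right)} = - \frac{1}{40} - \left(3 - \left(3 + 2 \cdot 1\right)\right) = - \frac{1}{40} - \left(3 - \left(3 + 2\right)\right) = - \frac{1}{40} + \left(-3 + 1 \cdot 5\right) = - \frac{1}{40} + \left(-3 + 5\right) = - \frac{1}{40} + 2 = \frac{79}{40}$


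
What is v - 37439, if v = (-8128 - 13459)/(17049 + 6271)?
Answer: -873099067/23320 ≈ -37440.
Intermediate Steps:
v = -21587/23320 ≈ -0.92569
v - 37439 = -21587/23320 - 37439 = -873099067/23320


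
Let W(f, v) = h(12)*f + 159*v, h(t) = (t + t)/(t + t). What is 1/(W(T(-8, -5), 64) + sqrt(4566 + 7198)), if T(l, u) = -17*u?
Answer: 10261/105276357 - 2*sqrt(2941)/105276357 ≈ 9.6437e-5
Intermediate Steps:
h(t) = 1 (h(t) = (2*t)/((2*t)) = (2*t)*(1/(2*t)) = 1)
W(f, v) = f + 159*v (W(f, v) = 1*f + 159*v = f + 159*v)
1/(W(T(-8, -5), 64) + sqrt(4566 + 7198)) = 1/((-17*(-5) + 159*64) + sqrt(4566 + 7198)) = 1/((85 + 10176) + sqrt(11764)) = 1/(10261 + 2*sqrt(2941))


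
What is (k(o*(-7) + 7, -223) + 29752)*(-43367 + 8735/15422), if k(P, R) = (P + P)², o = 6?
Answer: -11587579230314/7711 ≈ -1.5027e+9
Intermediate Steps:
k(P, R) = 4*P² (k(P, R) = (2*P)² = 4*P²)
(k(o*(-7) + 7, -223) + 29752)*(-43367 + 8735/15422) = (4*(6*(-7) + 7)² + 29752)*(-43367 + 8735/15422) = (4*(-42 + 7)² + 29752)*(-43367 + 8735*(1/15422)) = (4*(-35)² + 29752)*(-43367 + 8735/15422) = (4*1225 + 29752)*(-668797139/15422) = (4900 + 29752)*(-668797139/15422) = 34652*(-668797139/15422) = -11587579230314/7711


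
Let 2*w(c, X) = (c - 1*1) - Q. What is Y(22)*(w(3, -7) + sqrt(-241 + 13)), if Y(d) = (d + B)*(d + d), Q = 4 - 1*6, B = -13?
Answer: 792 + 792*I*sqrt(57) ≈ 792.0 + 5979.5*I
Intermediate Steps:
Q = -2 (Q = 4 - 6 = -2)
w(c, X) = 1/2 + c/2 (w(c, X) = ((c - 1*1) - 1*(-2))/2 = ((c - 1) + 2)/2 = ((-1 + c) + 2)/2 = (1 + c)/2 = 1/2 + c/2)
Y(d) = 2*d*(-13 + d) (Y(d) = (d - 13)*(d + d) = (-13 + d)*(2*d) = 2*d*(-13 + d))
Y(22)*(w(3, -7) + sqrt(-241 + 13)) = (2*22*(-13 + 22))*((1/2 + (1/2)*3) + sqrt(-241 + 13)) = (2*22*9)*((1/2 + 3/2) + sqrt(-228)) = 396*(2 + 2*I*sqrt(57)) = 792 + 792*I*sqrt(57)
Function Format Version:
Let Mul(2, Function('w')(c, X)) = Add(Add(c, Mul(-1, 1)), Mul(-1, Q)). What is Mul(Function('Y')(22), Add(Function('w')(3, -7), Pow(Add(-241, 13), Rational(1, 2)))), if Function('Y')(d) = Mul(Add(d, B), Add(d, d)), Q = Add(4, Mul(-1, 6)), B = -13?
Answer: Add(792, Mul(792, I, Pow(57, Rational(1, 2)))) ≈ Add(792.00, Mul(5979.5, I))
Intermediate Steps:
Q = -2 (Q = Add(4, -6) = -2)
Function('w')(c, X) = Add(Rational(1, 2), Mul(Rational(1, 2), c)) (Function('w')(c, X) = Mul(Rational(1, 2), Add(Add(c, Mul(-1, 1)), Mul(-1, -2))) = Mul(Rational(1, 2), Add(Add(c, -1), 2)) = Mul(Rational(1, 2), Add(Add(-1, c), 2)) = Mul(Rational(1, 2), Add(1, c)) = Add(Rational(1, 2), Mul(Rational(1, 2), c)))
Function('Y')(d) = Mul(2, d, Add(-13, d)) (Function('Y')(d) = Mul(Add(d, -13), Add(d, d)) = Mul(Add(-13, d), Mul(2, d)) = Mul(2, d, Add(-13, d)))
Mul(Function('Y')(22), Add(Function('w')(3, -7), Pow(Add(-241, 13), Rational(1, 2)))) = Mul(Mul(2, 22, Add(-13, 22)), Add(Add(Rational(1, 2), Mul(Rational(1, 2), 3)), Pow(Add(-241, 13), Rational(1, 2)))) = Mul(Mul(2, 22, 9), Add(Add(Rational(1, 2), Rational(3, 2)), Pow(-228, Rational(1, 2)))) = Mul(396, Add(2, Mul(2, I, Pow(57, Rational(1, 2))))) = Add(792, Mul(792, I, Pow(57, Rational(1, 2))))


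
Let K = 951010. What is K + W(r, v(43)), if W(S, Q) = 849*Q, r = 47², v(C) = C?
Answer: 987517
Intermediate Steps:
r = 2209
K + W(r, v(43)) = 951010 + 849*43 = 951010 + 36507 = 987517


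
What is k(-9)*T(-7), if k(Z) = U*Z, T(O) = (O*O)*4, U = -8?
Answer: 14112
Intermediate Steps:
T(O) = 4*O² (T(O) = O²*4 = 4*O²)
k(Z) = -8*Z
k(-9)*T(-7) = (-8*(-9))*(4*(-7)²) = 72*(4*49) = 72*196 = 14112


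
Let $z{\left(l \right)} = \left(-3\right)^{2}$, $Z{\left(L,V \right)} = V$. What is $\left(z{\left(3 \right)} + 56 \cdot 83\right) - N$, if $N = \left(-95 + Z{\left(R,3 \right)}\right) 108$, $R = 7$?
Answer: $14593$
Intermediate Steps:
$z{\left(l \right)} = 9$
$N = -9936$ ($N = \left(-95 + 3\right) 108 = \left(-92\right) 108 = -9936$)
$\left(z{\left(3 \right)} + 56 \cdot 83\right) - N = \left(9 + 56 \cdot 83\right) - -9936 = \left(9 + 4648\right) + 9936 = 4657 + 9936 = 14593$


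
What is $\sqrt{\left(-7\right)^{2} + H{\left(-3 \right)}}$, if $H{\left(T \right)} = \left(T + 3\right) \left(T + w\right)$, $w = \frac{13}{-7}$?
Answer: $7$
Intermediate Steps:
$w = - \frac{13}{7}$ ($w = 13 \left(- \frac{1}{7}\right) = - \frac{13}{7} \approx -1.8571$)
$H{\left(T \right)} = \left(3 + T\right) \left(- \frac{13}{7} + T\right)$ ($H{\left(T \right)} = \left(T + 3\right) \left(T - \frac{13}{7}\right) = \left(3 + T\right) \left(- \frac{13}{7} + T\right)$)
$\sqrt{\left(-7\right)^{2} + H{\left(-3 \right)}} = \sqrt{\left(-7\right)^{2} + \left(- \frac{39}{7} + \left(-3\right)^{2} + \frac{8}{7} \left(-3\right)\right)} = \sqrt{49 - 0} = \sqrt{49 + 0} = \sqrt{49} = 7$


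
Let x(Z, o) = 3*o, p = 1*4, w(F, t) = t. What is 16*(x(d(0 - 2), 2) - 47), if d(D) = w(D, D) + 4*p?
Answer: -656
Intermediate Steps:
p = 4
d(D) = 16 + D (d(D) = D + 4*4 = D + 16 = 16 + D)
16*(x(d(0 - 2), 2) - 47) = 16*(3*2 - 47) = 16*(6 - 47) = 16*(-41) = -656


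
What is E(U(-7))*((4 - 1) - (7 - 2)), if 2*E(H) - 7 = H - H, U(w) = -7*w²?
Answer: -7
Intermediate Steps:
E(H) = 7/2 (E(H) = 7/2 + (H - H)/2 = 7/2 + (½)*0 = 7/2 + 0 = 7/2)
E(U(-7))*((4 - 1) - (7 - 2)) = 7*((4 - 1) - (7 - 2))/2 = 7*(3 - 1*5)/2 = 7*(3 - 5)/2 = (7/2)*(-2) = -7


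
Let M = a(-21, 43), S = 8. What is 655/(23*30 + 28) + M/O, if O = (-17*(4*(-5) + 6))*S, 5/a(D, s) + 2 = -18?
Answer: 2493881/2734144 ≈ 0.91212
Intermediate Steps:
a(D, s) = -1/4 (a(D, s) = 5/(-2 - 18) = 5/(-20) = 5*(-1/20) = -1/4)
M = -1/4 ≈ -0.25000
O = 1904 (O = -17*(4*(-5) + 6)*8 = -17*(-20 + 6)*8 = -17*(-14)*8 = 238*8 = 1904)
655/(23*30 + 28) + M/O = 655/(23*30 + 28) - 1/4/1904 = 655/(690 + 28) - 1/4*1/1904 = 655/718 - 1/7616 = 2493881/2734144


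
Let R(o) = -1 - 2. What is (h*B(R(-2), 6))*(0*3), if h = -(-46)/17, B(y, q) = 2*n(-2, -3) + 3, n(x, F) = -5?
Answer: 0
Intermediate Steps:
R(o) = -3
B(y, q) = -7 (B(y, q) = 2*(-5) + 3 = -10 + 3 = -7)
h = 46/17 (h = -(-46)/17 = -1*(-46/17) = 46/17 ≈ 2.7059)
(h*B(R(-2), 6))*(0*3) = ((46/17)*(-7))*(0*3) = -322/17*0 = 0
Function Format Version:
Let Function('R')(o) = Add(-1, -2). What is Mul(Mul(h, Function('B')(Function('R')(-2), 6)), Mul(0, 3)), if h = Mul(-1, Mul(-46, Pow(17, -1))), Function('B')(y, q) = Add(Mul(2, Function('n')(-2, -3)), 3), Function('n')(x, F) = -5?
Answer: 0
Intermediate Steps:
Function('R')(o) = -3
Function('B')(y, q) = -7 (Function('B')(y, q) = Add(Mul(2, -5), 3) = Add(-10, 3) = -7)
h = Rational(46, 17) (h = Mul(-1, Mul(-46, Rational(1, 17))) = Mul(-1, Rational(-46, 17)) = Rational(46, 17) ≈ 2.7059)
Mul(Mul(h, Function('B')(Function('R')(-2), 6)), Mul(0, 3)) = Mul(Mul(Rational(46, 17), -7), Mul(0, 3)) = Mul(Rational(-322, 17), 0) = 0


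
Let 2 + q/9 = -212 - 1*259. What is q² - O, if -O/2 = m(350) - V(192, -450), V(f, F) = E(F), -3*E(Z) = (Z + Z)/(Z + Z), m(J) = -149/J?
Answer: 9514075628/525 ≈ 1.8122e+7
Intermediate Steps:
E(Z) = -⅓ (E(Z) = -(Z + Z)/(3*(Z + Z)) = -2*Z/(3*(2*Z)) = -2*Z*1/(2*Z)/3 = -⅓*1 = -⅓)
V(f, F) = -⅓
q = -4257 (q = -18 + 9*(-212 - 1*259) = -18 + 9*(-212 - 259) = -18 + 9*(-471) = -18 - 4239 = -4257)
O = 97/525 (O = -2*(-149/350 - 1*(-⅓)) = -2*(-149*1/350 + ⅓) = -2*(-149/350 + ⅓) = -2*(-97/1050) = 97/525 ≈ 0.18476)
q² - O = (-4257)² - 1*97/525 = 18122049 - 97/525 = 9514075628/525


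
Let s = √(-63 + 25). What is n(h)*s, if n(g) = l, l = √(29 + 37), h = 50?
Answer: 2*I*√627 ≈ 50.08*I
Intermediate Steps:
s = I*√38 (s = √(-38) = I*√38 ≈ 6.1644*I)
l = √66 ≈ 8.1240
n(g) = √66
n(h)*s = √66*(I*√38) = 2*I*√627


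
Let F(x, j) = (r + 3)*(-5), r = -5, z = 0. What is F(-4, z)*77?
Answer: 770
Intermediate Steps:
F(x, j) = 10 (F(x, j) = (-5 + 3)*(-5) = -2*(-5) = 10)
F(-4, z)*77 = 10*77 = 770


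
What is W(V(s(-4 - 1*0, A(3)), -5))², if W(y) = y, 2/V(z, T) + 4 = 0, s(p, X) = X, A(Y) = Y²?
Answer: ¼ ≈ 0.25000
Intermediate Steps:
V(z, T) = -½ (V(z, T) = 2/(-4 + 0) = 2/(-4) = 2*(-¼) = -½)
W(V(s(-4 - 1*0, A(3)), -5))² = (-½)² = ¼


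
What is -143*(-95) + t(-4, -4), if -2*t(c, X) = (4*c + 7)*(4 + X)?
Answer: 13585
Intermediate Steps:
t(c, X) = -(4 + X)*(7 + 4*c)/2 (t(c, X) = -(4*c + 7)*(4 + X)/2 = -(7 + 4*c)*(4 + X)/2 = -(4 + X)*(7 + 4*c)/2)
-143*(-95) + t(-4, -4) = -143*(-95) + (-14 - 8*(-4) - 7/2*(-4) - 2*(-4)*(-4)) = 13585 + (-14 + 32 + 14 - 32) = 13585 + 0 = 13585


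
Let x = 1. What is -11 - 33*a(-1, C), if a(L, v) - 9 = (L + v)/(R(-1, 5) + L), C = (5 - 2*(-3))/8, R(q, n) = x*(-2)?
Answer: -2431/8 ≈ -303.88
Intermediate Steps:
R(q, n) = -2 (R(q, n) = 1*(-2) = -2)
C = 11/8 (C = (5 + 6)*(⅛) = 11*(⅛) = 11/8 ≈ 1.3750)
a(L, v) = 9 + (L + v)/(-2 + L)
-11 - 33*a(-1, C) = -11 - 33*(-18 + 11/8 + 10*(-1))/(-2 - 1) = -11 - 33*(-18 + 11/8 - 10)/(-3) = -11 - (-11)*(-213)/8 = -11 - 33*71/8 = -11 - 2343/8 = -2431/8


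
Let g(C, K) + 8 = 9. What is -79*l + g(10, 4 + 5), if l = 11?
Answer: -868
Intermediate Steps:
g(C, K) = 1 (g(C, K) = -8 + 9 = 1)
-79*l + g(10, 4 + 5) = -79*11 + 1 = -869 + 1 = -868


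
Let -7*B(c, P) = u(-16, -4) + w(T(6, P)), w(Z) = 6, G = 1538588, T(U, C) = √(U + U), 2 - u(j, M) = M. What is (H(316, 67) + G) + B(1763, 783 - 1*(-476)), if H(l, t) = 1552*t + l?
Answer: 11500204/7 ≈ 1.6429e+6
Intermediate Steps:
u(j, M) = 2 - M
T(U, C) = √2*√U (T(U, C) = √(2*U) = √2*√U)
H(l, t) = l + 1552*t
B(c, P) = -12/7 (B(c, P) = -((2 - 1*(-4)) + 6)/7 = -((2 + 4) + 6)/7 = -(6 + 6)/7 = -⅐*12 = -12/7)
(H(316, 67) + G) + B(1763, 783 - 1*(-476)) = ((316 + 1552*67) + 1538588) - 12/7 = ((316 + 103984) + 1538588) - 12/7 = (104300 + 1538588) - 12/7 = 1642888 - 12/7 = 11500204/7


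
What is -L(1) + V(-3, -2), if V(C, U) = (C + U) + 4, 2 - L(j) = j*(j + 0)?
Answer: -2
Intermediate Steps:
L(j) = 2 - j² (L(j) = 2 - j*(j + 0) = 2 - j*j = 2 - j²)
V(C, U) = 4 + C + U
-L(1) + V(-3, -2) = -(2 - 1*1²) + (4 - 3 - 2) = -(2 - 1*1) - 1 = -(2 - 1) - 1 = -1*1 - 1 = -1 - 1 = -2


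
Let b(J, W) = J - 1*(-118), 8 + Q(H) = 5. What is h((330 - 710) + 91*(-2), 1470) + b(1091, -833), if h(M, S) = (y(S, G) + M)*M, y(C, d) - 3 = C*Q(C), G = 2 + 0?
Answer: 2793787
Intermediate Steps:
Q(H) = -3 (Q(H) = -8 + 5 = -3)
G = 2
y(C, d) = 3 - 3*C (y(C, d) = 3 + C*(-3) = 3 - 3*C)
b(J, W) = 118 + J (b(J, W) = J + 118 = 118 + J)
h(M, S) = M*(3 + M - 3*S) (h(M, S) = ((3 - 3*S) + M)*M = (3 + M - 3*S)*M = M*(3 + M - 3*S))
h((330 - 710) + 91*(-2), 1470) + b(1091, -833) = ((330 - 710) + 91*(-2))*(3 + ((330 - 710) + 91*(-2)) - 3*1470) + (118 + 1091) = (-380 - 182)*(3 + (-380 - 182) - 4410) + 1209 = -562*(3 - 562 - 4410) + 1209 = -562*(-4969) + 1209 = 2792578 + 1209 = 2793787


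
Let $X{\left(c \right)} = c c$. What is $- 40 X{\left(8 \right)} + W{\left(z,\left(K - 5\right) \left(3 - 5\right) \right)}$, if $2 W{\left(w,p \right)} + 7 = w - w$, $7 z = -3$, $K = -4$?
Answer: $- \frac{5127}{2} \approx -2563.5$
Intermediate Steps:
$z = - \frac{3}{7}$ ($z = \frac{1}{7} \left(-3\right) = - \frac{3}{7} \approx -0.42857$)
$W{\left(w,p \right)} = - \frac{7}{2}$ ($W{\left(w,p \right)} = - \frac{7}{2} + \frac{w - w}{2} = - \frac{7}{2} + \frac{1}{2} \cdot 0 = - \frac{7}{2} + 0 = - \frac{7}{2}$)
$X{\left(c \right)} = c^{2}$
$- 40 X{\left(8 \right)} + W{\left(z,\left(K - 5\right) \left(3 - 5\right) \right)} = - 40 \cdot 8^{2} - \frac{7}{2} = \left(-40\right) 64 - \frac{7}{2} = -2560 - \frac{7}{2} = - \frac{5127}{2}$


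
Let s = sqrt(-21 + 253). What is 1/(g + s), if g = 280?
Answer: 35/9771 - sqrt(58)/39084 ≈ 0.0033872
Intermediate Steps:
s = 2*sqrt(58) (s = sqrt(232) = 2*sqrt(58) ≈ 15.232)
1/(g + s) = 1/(280 + 2*sqrt(58))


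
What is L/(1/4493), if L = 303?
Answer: 1361379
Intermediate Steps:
L/(1/4493) = 303/(1/4493) = 303*4493 = 1361379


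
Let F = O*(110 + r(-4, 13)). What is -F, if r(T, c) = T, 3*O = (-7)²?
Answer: -5194/3 ≈ -1731.3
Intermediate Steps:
O = 49/3 (O = (⅓)*(-7)² = (⅓)*49 = 49/3 ≈ 16.333)
F = 5194/3 (F = 49*(110 - 4)/3 = (49/3)*106 = 5194/3 ≈ 1731.3)
-F = -1*5194/3 = -5194/3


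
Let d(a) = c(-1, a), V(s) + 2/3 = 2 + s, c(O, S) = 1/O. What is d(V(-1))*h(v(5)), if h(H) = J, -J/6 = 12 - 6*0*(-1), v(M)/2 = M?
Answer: 72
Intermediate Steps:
V(s) = 4/3 + s (V(s) = -2/3 + (2 + s) = 4/3 + s)
v(M) = 2*M
d(a) = -1 (d(a) = 1/(-1) = -1)
J = -72 (J = -6*(12 - 6*0*(-1)) = -6*(12 - 0*(-1)) = -6*(12 - 1*0) = -6*(12 + 0) = -6*12 = -72)
h(H) = -72
d(V(-1))*h(v(5)) = -1*(-72) = 72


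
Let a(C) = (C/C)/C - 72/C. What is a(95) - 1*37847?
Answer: -3595536/95 ≈ -37848.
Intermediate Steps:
a(C) = -71/C (a(C) = 1/C - 72/C = -71/C)
a(95) - 1*37847 = -71/95 - 1*37847 = -71*1/95 - 37847 = -71/95 - 37847 = -3595536/95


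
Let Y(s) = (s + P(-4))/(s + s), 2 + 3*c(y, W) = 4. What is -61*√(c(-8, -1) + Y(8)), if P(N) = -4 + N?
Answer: -61*√6/3 ≈ -49.806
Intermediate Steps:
c(y, W) = ⅔ (c(y, W) = -⅔ + (⅓)*4 = -⅔ + 4/3 = ⅔)
Y(s) = (-8 + s)/(2*s) (Y(s) = (s + (-4 - 4))/(s + s) = (s - 8)/((2*s)) = (-8 + s)*(1/(2*s)) = (-8 + s)/(2*s))
-61*√(c(-8, -1) + Y(8)) = -61*√(⅔ + (½)*(-8 + 8)/8) = -61*√(⅔ + (½)*(⅛)*0) = -61*√(⅔ + 0) = -61*√6/3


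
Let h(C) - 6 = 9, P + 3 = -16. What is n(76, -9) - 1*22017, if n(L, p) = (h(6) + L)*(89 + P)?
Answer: -15647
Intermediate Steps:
P = -19 (P = -3 - 16 = -19)
h(C) = 15 (h(C) = 6 + 9 = 15)
n(L, p) = 1050 + 70*L (n(L, p) = (15 + L)*(89 - 19) = (15 + L)*70 = 1050 + 70*L)
n(76, -9) - 1*22017 = (1050 + 70*76) - 1*22017 = (1050 + 5320) - 22017 = 6370 - 22017 = -15647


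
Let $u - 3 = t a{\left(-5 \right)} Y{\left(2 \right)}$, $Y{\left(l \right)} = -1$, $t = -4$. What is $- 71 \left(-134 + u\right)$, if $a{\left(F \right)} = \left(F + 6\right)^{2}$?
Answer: $9017$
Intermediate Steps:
$a{\left(F \right)} = \left(6 + F\right)^{2}$
$u = 7$ ($u = 3 + - 4 \left(6 - 5\right)^{2} \left(-1\right) = 3 + - 4 \cdot 1^{2} \left(-1\right) = 3 + \left(-4\right) 1 \left(-1\right) = 3 - -4 = 3 + 4 = 7$)
$- 71 \left(-134 + u\right) = - 71 \left(-134 + 7\right) = \left(-71\right) \left(-127\right) = 9017$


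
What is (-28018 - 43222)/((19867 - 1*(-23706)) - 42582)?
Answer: -71240/991 ≈ -71.887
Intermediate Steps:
(-28018 - 43222)/((19867 - 1*(-23706)) - 42582) = -71240/((19867 + 23706) - 42582) = -71240/(43573 - 42582) = -71240/991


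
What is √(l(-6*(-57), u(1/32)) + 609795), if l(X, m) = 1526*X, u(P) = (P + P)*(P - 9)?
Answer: 3*√125743 ≈ 1063.8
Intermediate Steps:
u(P) = 2*P*(-9 + P) (u(P) = (2*P)*(-9 + P) = 2*P*(-9 + P))
√(l(-6*(-57), u(1/32)) + 609795) = √(1526*(-6*(-57)) + 609795) = √(1526*342 + 609795) = √(521892 + 609795) = √1131687 = 3*√125743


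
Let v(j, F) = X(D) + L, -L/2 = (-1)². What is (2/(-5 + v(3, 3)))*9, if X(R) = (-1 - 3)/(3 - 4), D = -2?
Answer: -6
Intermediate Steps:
X(R) = 4 (X(R) = -4/(-1) = -4*(-1) = 4)
L = -2 (L = -2*(-1)² = -2*1 = -2)
v(j, F) = 2 (v(j, F) = 4 - 2 = 2)
(2/(-5 + v(3, 3)))*9 = (2/(-5 + 2))*9 = (2/(-3))*9 = -⅓*2*9 = -⅔*9 = -6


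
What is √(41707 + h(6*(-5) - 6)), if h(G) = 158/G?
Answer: √1501294/6 ≈ 204.21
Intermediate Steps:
√(41707 + h(6*(-5) - 6)) = √(41707 + 158/(6*(-5) - 6)) = √(41707 + 158/(-30 - 6)) = √(41707 + 158/(-36)) = √(41707 + 158*(-1/36)) = √(41707 - 79/18) = √(750647/18) = √1501294/6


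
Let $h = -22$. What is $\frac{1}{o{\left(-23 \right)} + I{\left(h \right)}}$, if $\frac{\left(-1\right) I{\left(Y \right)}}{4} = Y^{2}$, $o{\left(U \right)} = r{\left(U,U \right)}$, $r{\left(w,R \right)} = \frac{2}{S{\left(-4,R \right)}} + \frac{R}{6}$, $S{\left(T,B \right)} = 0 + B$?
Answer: $- \frac{138}{267709} \approx -0.00051549$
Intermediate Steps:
$S{\left(T,B \right)} = B$
$r{\left(w,R \right)} = \frac{2}{R} + \frac{R}{6}$
$o{\left(U \right)} = \frac{2}{U} + \frac{U}{6}$
$I{\left(Y \right)} = - 4 Y^{2}$
$\frac{1}{o{\left(-23 \right)} + I{\left(h \right)}} = \frac{1}{\left(\frac{2}{-23} + \frac{1}{6} \left(-23\right)\right) - 4 \left(-22\right)^{2}} = \frac{1}{\left(2 \left(- \frac{1}{23}\right) - \frac{23}{6}\right) - 1936} = \frac{1}{\left(- \frac{2}{23} - \frac{23}{6}\right) - 1936} = \frac{1}{- \frac{541}{138} - 1936} = \frac{1}{- \frac{267709}{138}} = - \frac{138}{267709}$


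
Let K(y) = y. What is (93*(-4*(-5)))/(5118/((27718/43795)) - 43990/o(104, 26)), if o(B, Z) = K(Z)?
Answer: 16755531/57604978 ≈ 0.29087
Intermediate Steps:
o(B, Z) = Z
(93*(-4*(-5)))/(5118/((27718/43795)) - 43990/o(104, 26)) = (93*(-4*(-5)))/(5118/((27718/43795)) - 43990/26) = (93*20)/(5118/((27718*(1/43795))) - 43990*1/26) = 1860/(5118/(27718/43795) - 21995/13) = 1860/(5118*(43795/27718) - 21995/13) = 1860/(112071405/13859 - 21995/13) = 1860/(1152099560/180167) = 1860*(180167/1152099560) = 16755531/57604978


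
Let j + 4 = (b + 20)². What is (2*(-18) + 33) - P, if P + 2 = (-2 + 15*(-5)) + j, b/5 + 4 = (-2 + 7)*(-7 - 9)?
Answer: -159920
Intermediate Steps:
b = -420 (b = -20 + 5*((-2 + 7)*(-7 - 9)) = -20 + 5*(5*(-16)) = -20 + 5*(-80) = -20 - 400 = -420)
j = 159996 (j = -4 + (-420 + 20)² = -4 + (-400)² = -4 + 160000 = 159996)
P = 159917 (P = -2 + ((-2 + 15*(-5)) + 159996) = -2 + ((-2 - 75) + 159996) = -2 + (-77 + 159996) = -2 + 159919 = 159917)
(2*(-18) + 33) - P = (2*(-18) + 33) - 1*159917 = (-36 + 33) - 159917 = -3 - 159917 = -159920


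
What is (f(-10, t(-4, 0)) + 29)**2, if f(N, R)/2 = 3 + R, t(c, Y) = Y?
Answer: 1225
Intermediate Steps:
f(N, R) = 6 + 2*R (f(N, R) = 2*(3 + R) = 6 + 2*R)
(f(-10, t(-4, 0)) + 29)**2 = ((6 + 2*0) + 29)**2 = ((6 + 0) + 29)**2 = (6 + 29)**2 = 35**2 = 1225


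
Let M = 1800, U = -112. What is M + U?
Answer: 1688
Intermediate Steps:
M + U = 1800 - 112 = 1688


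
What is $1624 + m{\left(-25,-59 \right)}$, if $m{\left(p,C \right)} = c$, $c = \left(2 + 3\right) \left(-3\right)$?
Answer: $1609$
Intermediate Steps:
$c = -15$ ($c = 5 \left(-3\right) = -15$)
$m{\left(p,C \right)} = -15$
$1624 + m{\left(-25,-59 \right)} = 1624 - 15 = 1609$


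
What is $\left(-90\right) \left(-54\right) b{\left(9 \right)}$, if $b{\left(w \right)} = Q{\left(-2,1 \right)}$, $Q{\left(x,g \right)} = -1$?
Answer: $-4860$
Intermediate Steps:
$b{\left(w \right)} = -1$
$\left(-90\right) \left(-54\right) b{\left(9 \right)} = \left(-90\right) \left(-54\right) \left(-1\right) = 4860 \left(-1\right) = -4860$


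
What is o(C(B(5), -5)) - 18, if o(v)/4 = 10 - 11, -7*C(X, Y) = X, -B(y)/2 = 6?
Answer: -22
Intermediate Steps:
B(y) = -12 (B(y) = -2*6 = -12)
C(X, Y) = -X/7
o(v) = -4 (o(v) = 4*(10 - 11) = 4*(-1) = -4)
o(C(B(5), -5)) - 18 = -4 - 18 = -22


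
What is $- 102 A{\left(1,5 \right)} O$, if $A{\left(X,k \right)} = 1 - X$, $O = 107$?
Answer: $0$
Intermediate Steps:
$- 102 A{\left(1,5 \right)} O = - 102 \left(1 - 1\right) 107 = \left(-102\right) 0 \cdot 107 = 0 \cdot 107 = 0$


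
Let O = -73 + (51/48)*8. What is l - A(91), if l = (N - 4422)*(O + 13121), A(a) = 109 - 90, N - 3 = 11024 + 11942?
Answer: 484317773/2 ≈ 2.4216e+8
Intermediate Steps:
O = -129/2 (O = -73 + (51*(1/48))*8 = -73 + (17/16)*8 = -73 + 17/2 = -129/2 ≈ -64.500)
N = 22969 (N = 3 + (11024 + 11942) = 3 + 22966 = 22969)
A(a) = 19
l = 484317811/2 (l = (22969 - 4422)*(-129/2 + 13121) = 18547*(26113/2) = 484317811/2 ≈ 2.4216e+8)
l - A(91) = 484317811/2 - 1*19 = 484317811/2 - 19 = 484317773/2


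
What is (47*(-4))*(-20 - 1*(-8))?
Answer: 2256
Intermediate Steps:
(47*(-4))*(-20 - 1*(-8)) = -188*(-20 + 8) = -188*(-12) = 2256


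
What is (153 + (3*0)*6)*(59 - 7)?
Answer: 7956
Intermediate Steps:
(153 + (3*0)*6)*(59 - 7) = (153 + 0*6)*52 = (153 + 0)*52 = 153*52 = 7956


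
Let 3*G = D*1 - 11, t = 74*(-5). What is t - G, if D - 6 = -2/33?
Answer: -36463/99 ≈ -368.31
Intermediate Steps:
D = 196/33 (D = 6 - 2/33 = 196/33 ≈ 5.9394)
t = -370
G = -167/99 (G = ((196/33)*1 - 11)/3 = (196/33 - 11)/3 = (⅓)*(-167/33) = -167/99 ≈ -1.6869)
t - G = -370 - 1*(-167/99) = -370 + 167/99 = -36463/99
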